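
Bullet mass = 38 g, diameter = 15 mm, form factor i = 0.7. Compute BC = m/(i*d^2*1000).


BC = m/(i*d^2*1000) = 38/(0.7 * 15^2 * 1000) = 0.0002413

0.0002413


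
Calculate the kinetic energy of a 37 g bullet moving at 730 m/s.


E = 0.5*m*v^2 = 0.5*0.037*730^2 = 9859 J

9859 J


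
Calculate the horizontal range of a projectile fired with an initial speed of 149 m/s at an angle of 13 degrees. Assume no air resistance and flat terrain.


R = v0^2 * sin(2*theta) / g = 149^2 * sin(2*13°) / 9.81 = 992.1 m

992.1 m


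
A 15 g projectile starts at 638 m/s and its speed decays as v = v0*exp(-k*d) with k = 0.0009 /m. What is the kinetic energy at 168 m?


v = v0*exp(-k*d) = 638*exp(-0.0009*168) = 548.473 m/s
E = 0.5*m*v^2 = 0.5*0.015*548.473^2 = 2256 J

2256 J


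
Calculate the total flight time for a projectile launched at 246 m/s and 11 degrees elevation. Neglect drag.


T = 2*v0*sin(theta)/g = 2*246*sin(11°)/9.81 = 9.57 s

9.57 s


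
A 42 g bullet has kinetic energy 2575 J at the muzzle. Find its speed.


v = sqrt(2*E/m) = sqrt(2*2575/0.042) = 350.2 m/s

350.2 m/s


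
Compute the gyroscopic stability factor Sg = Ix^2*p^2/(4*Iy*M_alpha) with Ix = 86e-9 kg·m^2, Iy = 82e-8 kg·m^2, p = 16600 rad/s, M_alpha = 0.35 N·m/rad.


Sg = Ix^2 * p^2 / (4 * Iy * M_alpha) = (86e-9)^2 * 16600^2 / (4 * 82e-8 * 0.35) = 1.775

1.775


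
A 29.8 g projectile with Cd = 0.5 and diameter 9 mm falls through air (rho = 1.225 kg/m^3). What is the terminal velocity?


A = pi*(d/2)^2 = pi*(9/2000)^2 = 6.36173e-05 m^2
vt = sqrt(2mg/(Cd*rho*A)) = sqrt(2*0.0298*9.81/(0.5 * 1.225 * 6.36173e-05)) = 122.5 m/s

122.5 m/s


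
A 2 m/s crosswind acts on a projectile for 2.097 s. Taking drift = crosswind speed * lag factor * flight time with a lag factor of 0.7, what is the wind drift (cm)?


drift = v_wind * lag * t = 2 * 0.7 * 2.097 = 2.9358 m ≈ 293.6 cm

293.6 cm


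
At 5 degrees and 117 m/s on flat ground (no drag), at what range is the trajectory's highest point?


R = v0^2*sin(2*theta)/g = 117^2*sin(2*5°)/9.81 = 242.311 m
apex_dist = R/2 = 242.311/2 = 121.2 m

121.2 m


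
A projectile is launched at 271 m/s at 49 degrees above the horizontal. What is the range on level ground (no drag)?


R = v0^2 * sin(2*theta) / g = 271^2 * sin(2*49°) / 9.81 = 7413 m

7413 m


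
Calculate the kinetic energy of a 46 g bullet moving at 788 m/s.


E = 0.5*m*v^2 = 0.5*0.046*788^2 = 14282 J

14282 J


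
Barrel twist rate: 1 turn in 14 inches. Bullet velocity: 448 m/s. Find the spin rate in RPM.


twist_m = 14*0.0254 = 0.3556 m
spin = v/twist = 448/0.3556 = 1259.843 rev/s
RPM = spin*60 = 1259.843*60 ≈ 75591 RPM

75591 RPM


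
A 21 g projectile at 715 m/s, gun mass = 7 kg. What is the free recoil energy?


v_r = m_p*v_p/m_gun = 0.021*715/7 = 2.145 m/s, E_r = 0.5*m_gun*v_r^2 = 0.5*7*2.145^2 = 16.1 J

16.1 J


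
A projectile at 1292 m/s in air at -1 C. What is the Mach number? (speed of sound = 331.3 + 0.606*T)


a = 331.3 + 0.606*(-1) = 330.694 m/s
M = v/a = 1292/330.694 = 3.907

3.907


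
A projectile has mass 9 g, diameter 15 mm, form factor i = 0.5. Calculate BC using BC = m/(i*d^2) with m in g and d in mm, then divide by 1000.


BC = m/(i*d^2*1000) = 9/(0.5 * 15^2 * 1000) = 8e-05

8e-05


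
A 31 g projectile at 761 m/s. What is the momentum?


p = m*v = 0.031*761 = 23.59 kg·m/s

23.59 kg·m/s


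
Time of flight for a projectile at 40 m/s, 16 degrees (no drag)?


T = 2*v0*sin(theta)/g = 2*40*sin(16°)/9.81 = 2.248 s

2.248 s


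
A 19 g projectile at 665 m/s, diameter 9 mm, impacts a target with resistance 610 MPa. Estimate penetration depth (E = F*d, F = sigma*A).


A = pi*(d/2)^2 = pi*(9/2)^2 = 63.6173 mm^2
E = 0.5*m*v^2 = 0.5*0.019*665^2 = 4201.14 J
depth = E/(sigma*A) = 4201.14 J / (610 MPa * 63.6173 mm^2) = 4201.14/(610 * 63.6173) m = 0.108259 m ≈ 108.3 mm

108.3 mm


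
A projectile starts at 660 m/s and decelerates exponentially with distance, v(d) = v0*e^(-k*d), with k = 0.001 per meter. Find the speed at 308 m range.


v = v0*exp(-k*d) = 660*exp(-0.001*308) = 485 m/s

485 m/s


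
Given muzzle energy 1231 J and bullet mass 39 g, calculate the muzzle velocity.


v = sqrt(2*E/m) = sqrt(2*1231/0.039) = 251.3 m/s

251.3 m/s


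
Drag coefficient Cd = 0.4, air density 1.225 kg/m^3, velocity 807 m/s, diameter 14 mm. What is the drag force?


A = pi*(d/2)^2 = pi*(14/2000)^2 = 1.53938e-04 m^2
Fd = 0.5*Cd*rho*A*v^2 = 0.5*0.4*1.225*1.53938e-04*807^2 = 24.56 N

24.56 N


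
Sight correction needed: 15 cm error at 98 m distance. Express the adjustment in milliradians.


1 mrad subtends 1 cm per 10 m of range, so adj = error_cm / (dist_m / 10) = 15 / (98/10) = 1.531 mrad

1.531 mrad


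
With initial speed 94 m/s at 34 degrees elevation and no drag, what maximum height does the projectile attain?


H = (v0*sin(theta))^2 / (2g) = (94*sin(34°))^2 / (2*9.81) = 140.8 m

140.8 m


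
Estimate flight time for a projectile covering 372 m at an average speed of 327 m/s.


t = d/v = 372/327 = 1.138 s

1.138 s


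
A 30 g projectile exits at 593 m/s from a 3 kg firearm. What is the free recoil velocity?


v_recoil = m_p * v_p / m_gun = 0.03 * 593 / 3 = 5.93 m/s

5.93 m/s


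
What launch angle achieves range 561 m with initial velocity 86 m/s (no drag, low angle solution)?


sin(2*theta) = R*g/v0^2 = 561*9.81/86^2 = 0.744106, theta = arcsin(0.744106)/2 = 24.04°

24.04 degrees


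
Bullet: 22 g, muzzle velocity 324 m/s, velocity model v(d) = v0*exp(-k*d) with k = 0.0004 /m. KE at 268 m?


v = v0*exp(-k*d) = 324*exp(-0.0004*268) = 291.064 m/s
E = 0.5*m*v^2 = 0.5*0.022*291.064^2 = 931.9 J

931.9 J


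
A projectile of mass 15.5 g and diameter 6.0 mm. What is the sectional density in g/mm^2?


SD = m/d^2 = 15.5/6.0^2 = 0.4306 g/mm^2

0.4306 g/mm^2


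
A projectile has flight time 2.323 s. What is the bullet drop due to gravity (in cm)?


drop = 0.5*g*t^2 = 0.5*9.81*2.323^2 = 26.469 m ≈ 2647 cm

2647 cm


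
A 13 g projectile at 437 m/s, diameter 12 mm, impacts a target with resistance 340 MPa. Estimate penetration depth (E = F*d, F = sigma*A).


A = pi*(d/2)^2 = pi*(12/2)^2 = 113.097 mm^2
E = 0.5*m*v^2 = 0.5*0.013*437^2 = 1241.3 J
depth = E/(sigma*A) = 1241.3 J / (340 MPa * 113.097 mm^2) = 1241.3/(340 * 113.097) m = 0.0322808 m ≈ 32.28 mm

32.28 mm


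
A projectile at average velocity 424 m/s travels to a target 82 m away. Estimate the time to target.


t = d/v = 82/424 = 0.1934 s

0.1934 s


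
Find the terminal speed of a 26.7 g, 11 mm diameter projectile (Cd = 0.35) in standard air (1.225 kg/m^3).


A = pi*(d/2)^2 = pi*(11/2000)^2 = 9.50332e-05 m^2
vt = sqrt(2mg/(Cd*rho*A)) = sqrt(2*0.0267*9.81/(0.35 * 1.225 * 9.50332e-05)) = 113.4 m/s

113.4 m/s


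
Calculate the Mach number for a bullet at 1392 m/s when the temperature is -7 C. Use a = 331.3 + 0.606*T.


a = 331.3 + 0.606*(-7) = 327.058 m/s
M = v/a = 1392/327.058 = 4.256

4.256


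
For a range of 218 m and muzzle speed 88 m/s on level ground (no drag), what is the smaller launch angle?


sin(2*theta) = R*g/v0^2 = 218*9.81/88^2 = 0.27616, theta = arcsin(0.27616)/2 = 8.016°

8.016 degrees


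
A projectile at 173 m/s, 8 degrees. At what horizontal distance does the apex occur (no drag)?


R = v0^2*sin(2*theta)/g = 173^2*sin(2*8°)/9.81 = 840.933 m
apex_dist = R/2 = 840.933/2 = 420.5 m

420.5 m


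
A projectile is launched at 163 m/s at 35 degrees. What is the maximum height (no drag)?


H = (v0*sin(theta))^2 / (2g) = (163*sin(35°))^2 / (2*9.81) = 445.5 m

445.5 m


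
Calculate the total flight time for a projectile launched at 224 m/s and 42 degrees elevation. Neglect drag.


T = 2*v0*sin(theta)/g = 2*224*sin(42°)/9.81 = 30.56 s

30.56 s


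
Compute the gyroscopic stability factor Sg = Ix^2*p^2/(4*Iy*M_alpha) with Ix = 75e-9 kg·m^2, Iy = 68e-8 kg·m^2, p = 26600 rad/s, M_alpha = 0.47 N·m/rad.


Sg = Ix^2 * p^2 / (4 * Iy * M_alpha) = (75e-9)^2 * 26600^2 / (4 * 68e-8 * 0.47) = 3.113

3.113


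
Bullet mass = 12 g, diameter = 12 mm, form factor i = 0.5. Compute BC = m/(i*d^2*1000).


BC = m/(i*d^2*1000) = 12/(0.5 * 12^2 * 1000) = 0.0001667

0.0001667


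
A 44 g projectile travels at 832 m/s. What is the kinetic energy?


E = 0.5*m*v^2 = 0.5*0.044*832^2 = 15229 J

15229 J


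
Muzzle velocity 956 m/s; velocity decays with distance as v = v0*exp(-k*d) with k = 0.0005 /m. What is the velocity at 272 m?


v = v0*exp(-k*d) = 956*exp(-0.0005*272) = 834.4 m/s

834.4 m/s


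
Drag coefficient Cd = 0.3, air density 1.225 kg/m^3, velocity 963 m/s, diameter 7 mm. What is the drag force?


A = pi*(d/2)^2 = pi*(7/2000)^2 = 3.84845e-05 m^2
Fd = 0.5*Cd*rho*A*v^2 = 0.5*0.3*1.225*3.84845e-05*963^2 = 6.558 N

6.558 N


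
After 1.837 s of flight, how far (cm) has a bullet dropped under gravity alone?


drop = 0.5*g*t^2 = 0.5*9.81*1.837^2 = 16.5523 m ≈ 1655 cm

1655 cm


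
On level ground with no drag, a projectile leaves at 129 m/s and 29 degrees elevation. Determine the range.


R = v0^2 * sin(2*theta) / g = 129^2 * sin(2*29°) / 9.81 = 1439 m

1439 m


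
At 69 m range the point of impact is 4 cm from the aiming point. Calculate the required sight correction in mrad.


1 mrad subtends 1 cm per 10 m of range, so adj = error_cm / (dist_m / 10) = 4 / (69/10) = 0.5797 mrad

0.5797 mrad


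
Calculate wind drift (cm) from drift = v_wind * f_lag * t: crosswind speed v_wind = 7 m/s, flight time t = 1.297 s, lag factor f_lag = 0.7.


drift = v_wind * lag * t = 7 * 0.7 * 1.297 = 6.3553 m ≈ 635.5 cm

635.5 cm


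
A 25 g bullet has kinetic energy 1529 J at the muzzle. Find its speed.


v = sqrt(2*E/m) = sqrt(2*1529/0.025) = 349.7 m/s

349.7 m/s


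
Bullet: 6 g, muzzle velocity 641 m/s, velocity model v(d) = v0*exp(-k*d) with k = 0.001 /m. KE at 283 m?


v = v0*exp(-k*d) = 641*exp(-0.001*283) = 483.006 m/s
E = 0.5*m*v^2 = 0.5*0.006*483.006^2 = 699.9 J

699.9 J


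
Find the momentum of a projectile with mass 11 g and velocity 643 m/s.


p = m*v = 0.011*643 = 7.073 kg·m/s

7.073 kg·m/s


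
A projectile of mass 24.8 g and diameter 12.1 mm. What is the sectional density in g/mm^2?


SD = m/d^2 = 24.8/12.1^2 = 0.1694 g/mm^2

0.1694 g/mm^2


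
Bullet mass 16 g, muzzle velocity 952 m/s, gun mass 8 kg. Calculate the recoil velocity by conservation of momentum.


v_recoil = m_p * v_p / m_gun = 0.016 * 952 / 8 = 1.904 m/s

1.904 m/s


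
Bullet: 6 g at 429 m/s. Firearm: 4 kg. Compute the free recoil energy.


v_r = m_p*v_p/m_gun = 0.006*429/4 = 0.6435 m/s, E_r = 0.5*m_gun*v_r^2 = 0.5*4*0.6435^2 = 0.8282 J

0.8282 J


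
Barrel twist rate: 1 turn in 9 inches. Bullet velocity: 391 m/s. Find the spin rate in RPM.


twist_m = 9*0.0254 = 0.2286 m
spin = v/twist = 391/0.2286 = 1710.411 rev/s
RPM = spin*60 = 1710.411*60 ≈ 102625 RPM

102625 RPM


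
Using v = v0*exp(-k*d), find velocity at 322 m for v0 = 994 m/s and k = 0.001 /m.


v = v0*exp(-k*d) = 994*exp(-0.001*322) = 720.4 m/s

720.4 m/s


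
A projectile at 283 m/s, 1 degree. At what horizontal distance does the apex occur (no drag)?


R = v0^2*sin(2*theta)/g = 283^2*sin(2*1°)/9.81 = 284.92 m
apex_dist = R/2 = 284.92/2 = 142.5 m

142.5 m


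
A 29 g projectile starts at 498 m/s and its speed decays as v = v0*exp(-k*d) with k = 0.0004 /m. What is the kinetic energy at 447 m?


v = v0*exp(-k*d) = 498*exp(-0.0004*447) = 416.464 m/s
E = 0.5*m*v^2 = 0.5*0.029*416.464^2 = 2515 J

2515 J


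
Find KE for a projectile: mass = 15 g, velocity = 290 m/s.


E = 0.5*m*v^2 = 0.5*0.015*290^2 = 630.8 J

630.8 J


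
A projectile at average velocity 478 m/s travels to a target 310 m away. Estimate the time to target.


t = d/v = 310/478 = 0.6485 s

0.6485 s


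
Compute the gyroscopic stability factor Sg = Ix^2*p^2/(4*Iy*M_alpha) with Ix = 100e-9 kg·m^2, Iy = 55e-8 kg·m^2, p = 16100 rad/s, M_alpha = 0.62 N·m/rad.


Sg = Ix^2 * p^2 / (4 * Iy * M_alpha) = (100e-9)^2 * 16100^2 / (4 * 55e-8 * 0.62) = 1.9

1.9


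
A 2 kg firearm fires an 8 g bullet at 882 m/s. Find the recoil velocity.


v_recoil = m_p * v_p / m_gun = 0.008 * 882 / 2 = 3.528 m/s

3.528 m/s


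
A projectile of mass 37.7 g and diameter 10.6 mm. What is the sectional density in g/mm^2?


SD = m/d^2 = 37.7/10.6^2 = 0.3355 g/mm^2

0.3355 g/mm^2


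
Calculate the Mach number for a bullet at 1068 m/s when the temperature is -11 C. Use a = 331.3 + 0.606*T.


a = 331.3 + 0.606*(-11) = 324.634 m/s
M = v/a = 1068/324.634 = 3.29

3.29


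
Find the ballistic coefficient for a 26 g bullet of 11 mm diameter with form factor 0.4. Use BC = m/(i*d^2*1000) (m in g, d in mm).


BC = m/(i*d^2*1000) = 26/(0.4 * 11^2 * 1000) = 0.0005372

0.0005372


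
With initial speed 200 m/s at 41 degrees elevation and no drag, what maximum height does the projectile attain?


H = (v0*sin(theta))^2 / (2g) = (200*sin(41°))^2 / (2*9.81) = 877.5 m

877.5 m


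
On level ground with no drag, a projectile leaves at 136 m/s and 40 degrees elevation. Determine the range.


R = v0^2 * sin(2*theta) / g = 136^2 * sin(2*40°) / 9.81 = 1857 m

1857 m


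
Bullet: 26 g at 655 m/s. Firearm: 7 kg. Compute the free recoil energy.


v_r = m_p*v_p/m_gun = 0.026*655/7 = 2.43286 m/s, E_r = 0.5*m_gun*v_r^2 = 0.5*7*2.43286^2 = 20.72 J

20.72 J


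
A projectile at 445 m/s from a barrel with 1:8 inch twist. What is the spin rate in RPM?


twist_m = 8*0.0254 = 0.2032 m
spin = v/twist = 445/0.2032 = 2189.961 rev/s
RPM = spin*60 = 2189.961*60 ≈ 131398 RPM

131398 RPM


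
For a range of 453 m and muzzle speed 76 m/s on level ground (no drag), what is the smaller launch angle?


sin(2*theta) = R*g/v0^2 = 453*9.81/76^2 = 0.769378, theta = arcsin(0.769378)/2 = 25.15°

25.15 degrees


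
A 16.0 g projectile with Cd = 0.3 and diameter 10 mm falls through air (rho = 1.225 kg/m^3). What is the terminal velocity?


A = pi*(d/2)^2 = pi*(10/2000)^2 = 7.85398e-05 m^2
vt = sqrt(2mg/(Cd*rho*A)) = sqrt(2*0.016*9.81/(0.3 * 1.225 * 7.85398e-05)) = 104.3 m/s

104.3 m/s


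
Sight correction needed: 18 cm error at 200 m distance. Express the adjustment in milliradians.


1 mrad subtends 1 cm per 10 m of range, so adj = error_cm / (dist_m / 10) = 18 / (200/10) = 0.9 mrad

0.9 mrad


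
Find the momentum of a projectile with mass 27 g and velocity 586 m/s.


p = m*v = 0.027*586 = 15.82 kg·m/s

15.82 kg·m/s


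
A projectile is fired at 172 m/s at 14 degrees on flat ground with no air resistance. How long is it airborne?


T = 2*v0*sin(theta)/g = 2*172*sin(14°)/9.81 = 8.483 s

8.483 s


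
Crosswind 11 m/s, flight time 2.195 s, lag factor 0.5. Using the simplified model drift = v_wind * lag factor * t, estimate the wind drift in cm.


drift = v_wind * lag * t = 11 * 0.5 * 2.195 = 12.0725 m ≈ 1207 cm

1207 cm


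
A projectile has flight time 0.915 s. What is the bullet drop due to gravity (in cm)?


drop = 0.5*g*t^2 = 0.5*9.81*0.915^2 = 4.10659 m ≈ 410.7 cm

410.7 cm


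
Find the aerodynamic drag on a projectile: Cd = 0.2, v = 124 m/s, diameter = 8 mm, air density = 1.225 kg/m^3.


A = pi*(d/2)^2 = pi*(8/2000)^2 = 5.02655e-05 m^2
Fd = 0.5*Cd*rho*A*v^2 = 0.5*0.2*1.225*5.02655e-05*124^2 = 0.09468 N

0.09468 N


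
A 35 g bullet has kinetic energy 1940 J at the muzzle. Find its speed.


v = sqrt(2*E/m) = sqrt(2*1940/0.035) = 333 m/s

333 m/s


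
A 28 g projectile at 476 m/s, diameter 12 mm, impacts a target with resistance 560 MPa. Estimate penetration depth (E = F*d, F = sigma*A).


A = pi*(d/2)^2 = pi*(12/2)^2 = 113.097 mm^2
E = 0.5*m*v^2 = 0.5*0.028*476^2 = 3172.06 J
depth = E/(sigma*A) = 3172.06 J / (560 MPa * 113.097 mm^2) = 3172.06/(560 * 113.097) m = 0.0500843 m ≈ 50.08 mm

50.08 mm


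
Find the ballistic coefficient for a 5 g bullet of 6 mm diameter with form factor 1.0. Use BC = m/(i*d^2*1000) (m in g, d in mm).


BC = m/(i*d^2*1000) = 5/(1.0 * 6^2 * 1000) = 0.0001389

0.0001389


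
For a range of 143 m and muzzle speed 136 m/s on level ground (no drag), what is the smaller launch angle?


sin(2*theta) = R*g/v0^2 = 143*9.81/136^2 = 0.075845, theta = arcsin(0.075845)/2 = 2.175°

2.175 degrees


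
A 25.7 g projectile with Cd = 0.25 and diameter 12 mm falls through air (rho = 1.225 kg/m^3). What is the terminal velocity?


A = pi*(d/2)^2 = pi*(12/2000)^2 = 1.13097e-04 m^2
vt = sqrt(2mg/(Cd*rho*A)) = sqrt(2*0.0257*9.81/(0.25 * 1.225 * 1.13097e-04)) = 120.7 m/s

120.7 m/s


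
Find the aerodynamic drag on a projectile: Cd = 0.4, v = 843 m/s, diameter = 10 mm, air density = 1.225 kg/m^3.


A = pi*(d/2)^2 = pi*(10/2000)^2 = 7.85398e-05 m^2
Fd = 0.5*Cd*rho*A*v^2 = 0.5*0.4*1.225*7.85398e-05*843^2 = 13.67 N

13.67 N


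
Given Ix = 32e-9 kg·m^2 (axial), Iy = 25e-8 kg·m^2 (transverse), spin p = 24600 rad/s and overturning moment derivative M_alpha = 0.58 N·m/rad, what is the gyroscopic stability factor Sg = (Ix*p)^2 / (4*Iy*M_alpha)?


Sg = Ix^2 * p^2 / (4 * Iy * M_alpha) = (32e-9)^2 * 24600^2 / (4 * 25e-8 * 0.58) = 1.068

1.068


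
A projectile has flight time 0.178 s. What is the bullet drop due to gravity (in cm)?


drop = 0.5*g*t^2 = 0.5*9.81*0.178^2 = 0.15541 m ≈ 15.54 cm

15.54 cm


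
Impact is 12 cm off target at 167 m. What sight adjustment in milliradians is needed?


1 mrad subtends 1 cm per 10 m of range, so adj = error_cm / (dist_m / 10) = 12 / (167/10) = 0.7186 mrad

0.7186 mrad


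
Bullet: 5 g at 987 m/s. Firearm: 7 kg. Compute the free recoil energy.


v_r = m_p*v_p/m_gun = 0.005*987/7 = 0.705 m/s, E_r = 0.5*m_gun*v_r^2 = 0.5*7*0.705^2 = 1.74 J

1.74 J


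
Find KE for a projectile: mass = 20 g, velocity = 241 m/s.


E = 0.5*m*v^2 = 0.5*0.02*241^2 = 580.8 J

580.8 J


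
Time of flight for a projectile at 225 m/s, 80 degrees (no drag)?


T = 2*v0*sin(theta)/g = 2*225*sin(80°)/9.81 = 45.17 s

45.17 s


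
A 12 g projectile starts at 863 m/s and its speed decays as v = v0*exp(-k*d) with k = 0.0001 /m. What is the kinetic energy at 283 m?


v = v0*exp(-k*d) = 863*exp(-0.0001*283) = 838.919 m/s
E = 0.5*m*v^2 = 0.5*0.012*838.919^2 = 4223 J

4223 J


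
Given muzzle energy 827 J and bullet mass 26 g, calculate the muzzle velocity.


v = sqrt(2*E/m) = sqrt(2*827/0.026) = 252.2 m/s

252.2 m/s


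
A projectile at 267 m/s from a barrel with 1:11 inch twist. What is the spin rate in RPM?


twist_m = 11*0.0254 = 0.2794 m
spin = v/twist = 267/0.2794 = 955.6192 rev/s
RPM = spin*60 = 955.6192*60 ≈ 57337 RPM

57337 RPM


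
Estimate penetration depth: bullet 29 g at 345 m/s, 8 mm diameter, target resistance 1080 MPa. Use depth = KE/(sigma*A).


A = pi*(d/2)^2 = pi*(8/2)^2 = 50.2655 mm^2
E = 0.5*m*v^2 = 0.5*0.029*345^2 = 1725.86 J
depth = E/(sigma*A) = 1725.86 J / (1080 MPa * 50.2655 mm^2) = 1725.86/(1080 * 50.2655) m = 0.0317916 m ≈ 31.79 mm

31.79 mm


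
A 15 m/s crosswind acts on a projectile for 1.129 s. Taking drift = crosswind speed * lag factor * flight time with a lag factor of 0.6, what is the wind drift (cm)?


drift = v_wind * lag * t = 15 * 0.6 * 1.129 = 10.161 m ≈ 1016 cm

1016 cm


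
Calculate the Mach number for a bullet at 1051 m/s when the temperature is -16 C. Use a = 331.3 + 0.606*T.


a = 331.3 + 0.606*(-16) = 321.604 m/s
M = v/a = 1051/321.604 = 3.268

3.268


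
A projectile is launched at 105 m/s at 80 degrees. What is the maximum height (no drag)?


H = (v0*sin(theta))^2 / (2g) = (105*sin(80°))^2 / (2*9.81) = 545 m

545 m


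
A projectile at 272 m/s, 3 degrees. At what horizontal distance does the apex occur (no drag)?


R = v0^2*sin(2*theta)/g = 272^2*sin(2*3°)/9.81 = 788.321 m
apex_dist = R/2 = 788.321/2 = 394.2 m

394.2 m


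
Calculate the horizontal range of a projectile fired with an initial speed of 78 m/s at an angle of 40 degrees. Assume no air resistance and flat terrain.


R = v0^2 * sin(2*theta) / g = 78^2 * sin(2*40°) / 9.81 = 610.8 m

610.8 m


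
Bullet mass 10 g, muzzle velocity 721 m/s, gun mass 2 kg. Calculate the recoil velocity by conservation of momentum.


v_recoil = m_p * v_p / m_gun = 0.01 * 721 / 2 = 3.605 m/s

3.605 m/s


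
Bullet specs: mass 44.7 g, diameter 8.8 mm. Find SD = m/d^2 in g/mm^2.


SD = m/d^2 = 44.7/8.8^2 = 0.5772 g/mm^2

0.5772 g/mm^2


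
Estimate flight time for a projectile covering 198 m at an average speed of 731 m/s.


t = d/v = 198/731 = 0.2709 s

0.2709 s


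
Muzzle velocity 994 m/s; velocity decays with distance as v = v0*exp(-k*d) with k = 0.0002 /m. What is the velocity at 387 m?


v = v0*exp(-k*d) = 994*exp(-0.0002*387) = 920 m/s

920 m/s


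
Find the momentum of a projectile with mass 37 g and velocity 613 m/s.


p = m*v = 0.037*613 = 22.68 kg·m/s

22.68 kg·m/s


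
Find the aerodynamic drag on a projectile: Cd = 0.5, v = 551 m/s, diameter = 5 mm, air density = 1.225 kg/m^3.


A = pi*(d/2)^2 = pi*(5/2000)^2 = 1.96350e-05 m^2
Fd = 0.5*Cd*rho*A*v^2 = 0.5*0.5*1.225*1.96350e-05*551^2 = 1.826 N

1.826 N


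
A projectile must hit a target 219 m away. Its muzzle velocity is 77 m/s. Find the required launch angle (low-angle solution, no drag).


sin(2*theta) = R*g/v0^2 = 219*9.81/77^2 = 0.362353, theta = arcsin(0.362353)/2 = 10.62°

10.62 degrees


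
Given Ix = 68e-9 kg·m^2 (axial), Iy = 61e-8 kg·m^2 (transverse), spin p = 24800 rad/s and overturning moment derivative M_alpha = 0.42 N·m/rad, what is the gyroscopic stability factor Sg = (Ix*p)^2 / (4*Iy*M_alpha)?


Sg = Ix^2 * p^2 / (4 * Iy * M_alpha) = (68e-9)^2 * 24800^2 / (4 * 61e-8 * 0.42) = 2.775

2.775


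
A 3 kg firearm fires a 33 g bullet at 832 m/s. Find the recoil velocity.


v_recoil = m_p * v_p / m_gun = 0.033 * 832 / 3 = 9.152 m/s

9.152 m/s


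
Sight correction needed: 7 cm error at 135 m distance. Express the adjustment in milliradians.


1 mrad subtends 1 cm per 10 m of range, so adj = error_cm / (dist_m / 10) = 7 / (135/10) = 0.5185 mrad

0.5185 mrad


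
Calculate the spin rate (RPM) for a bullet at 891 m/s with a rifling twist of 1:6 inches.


twist_m = 6*0.0254 = 0.1524 m
spin = v/twist = 891/0.1524 = 5846.457 rev/s
RPM = spin*60 = 5846.457*60 ≈ 350787 RPM

350787 RPM


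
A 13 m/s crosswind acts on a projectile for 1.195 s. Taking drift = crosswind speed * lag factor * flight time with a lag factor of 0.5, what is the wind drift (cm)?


drift = v_wind * lag * t = 13 * 0.5 * 1.195 = 7.7675 m ≈ 776.8 cm

776.8 cm


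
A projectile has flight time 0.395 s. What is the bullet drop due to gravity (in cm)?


drop = 0.5*g*t^2 = 0.5*9.81*0.395^2 = 0.765303 m ≈ 76.53 cm

76.53 cm


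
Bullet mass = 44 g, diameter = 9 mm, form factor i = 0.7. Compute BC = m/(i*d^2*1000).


BC = m/(i*d^2*1000) = 44/(0.7 * 9^2 * 1000) = 0.000776

0.000776


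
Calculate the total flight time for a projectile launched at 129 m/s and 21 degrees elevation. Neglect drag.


T = 2*v0*sin(theta)/g = 2*129*sin(21°)/9.81 = 9.425 s

9.425 s


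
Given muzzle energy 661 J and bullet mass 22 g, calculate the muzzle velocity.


v = sqrt(2*E/m) = sqrt(2*661/0.022) = 245.1 m/s

245.1 m/s


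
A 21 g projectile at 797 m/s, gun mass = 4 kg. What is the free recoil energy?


v_r = m_p*v_p/m_gun = 0.021*797/4 = 4.18425 m/s, E_r = 0.5*m_gun*v_r^2 = 0.5*4*4.18425^2 = 35.02 J

35.02 J


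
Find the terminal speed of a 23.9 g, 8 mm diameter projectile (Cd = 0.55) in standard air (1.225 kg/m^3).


A = pi*(d/2)^2 = pi*(8/2000)^2 = 5.02655e-05 m^2
vt = sqrt(2mg/(Cd*rho*A)) = sqrt(2*0.0239*9.81/(0.55 * 1.225 * 5.02655e-05)) = 117.7 m/s

117.7 m/s


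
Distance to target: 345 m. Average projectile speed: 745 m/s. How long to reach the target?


t = d/v = 345/745 = 0.4631 s

0.4631 s


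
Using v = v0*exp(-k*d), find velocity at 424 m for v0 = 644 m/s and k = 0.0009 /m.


v = v0*exp(-k*d) = 644*exp(-0.0009*424) = 439.7 m/s

439.7 m/s


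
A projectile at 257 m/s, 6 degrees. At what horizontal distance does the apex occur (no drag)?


R = v0^2*sin(2*theta)/g = 257^2*sin(2*6°)/9.81 = 1399.83 m
apex_dist = R/2 = 1399.83/2 = 699.9 m

699.9 m


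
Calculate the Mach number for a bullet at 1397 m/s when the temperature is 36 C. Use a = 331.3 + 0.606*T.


a = 331.3 + 0.606*(36) = 353.116 m/s
M = v/a = 1397/353.116 = 3.956

3.956


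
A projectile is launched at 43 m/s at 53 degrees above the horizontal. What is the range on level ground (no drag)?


R = v0^2 * sin(2*theta) / g = 43^2 * sin(2*53°) / 9.81 = 181.2 m

181.2 m


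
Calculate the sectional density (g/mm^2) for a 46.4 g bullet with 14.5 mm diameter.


SD = m/d^2 = 46.4/14.5^2 = 0.2207 g/mm^2

0.2207 g/mm^2


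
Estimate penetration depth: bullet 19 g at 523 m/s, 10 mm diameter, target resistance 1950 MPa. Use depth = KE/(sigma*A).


A = pi*(d/2)^2 = pi*(10/2)^2 = 78.5398 mm^2
E = 0.5*m*v^2 = 0.5*0.019*523^2 = 2598.53 J
depth = E/(sigma*A) = 2598.53 J / (1950 MPa * 78.5398 mm^2) = 2598.53/(1950 * 78.5398) m = 0.0169669 m ≈ 16.97 mm

16.97 mm


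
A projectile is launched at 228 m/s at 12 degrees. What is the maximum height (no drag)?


H = (v0*sin(theta))^2 / (2g) = (228*sin(12°))^2 / (2*9.81) = 114.5 m

114.5 m


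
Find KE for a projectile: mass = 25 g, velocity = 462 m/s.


E = 0.5*m*v^2 = 0.5*0.025*462^2 = 2668 J

2668 J


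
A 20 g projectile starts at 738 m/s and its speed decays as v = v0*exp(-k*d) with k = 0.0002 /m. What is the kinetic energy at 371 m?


v = v0*exp(-k*d) = 738*exp(-0.0002*371) = 685.223 m/s
E = 0.5*m*v^2 = 0.5*0.02*685.223^2 = 4695 J

4695 J


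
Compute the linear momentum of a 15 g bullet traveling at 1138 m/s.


p = m*v = 0.015*1138 = 17.07 kg·m/s

17.07 kg·m/s


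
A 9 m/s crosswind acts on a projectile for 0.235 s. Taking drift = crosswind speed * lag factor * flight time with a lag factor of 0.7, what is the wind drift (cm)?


drift = v_wind * lag * t = 9 * 0.7 * 0.235 = 1.4805 m ≈ 148 cm

148 cm


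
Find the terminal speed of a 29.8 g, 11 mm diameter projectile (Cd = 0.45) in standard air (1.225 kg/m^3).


A = pi*(d/2)^2 = pi*(11/2000)^2 = 9.50332e-05 m^2
vt = sqrt(2mg/(Cd*rho*A)) = sqrt(2*0.0298*9.81/(0.45 * 1.225 * 9.50332e-05)) = 105.6 m/s

105.6 m/s


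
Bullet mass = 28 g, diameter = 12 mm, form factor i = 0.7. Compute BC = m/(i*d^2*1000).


BC = m/(i*d^2*1000) = 28/(0.7 * 12^2 * 1000) = 0.0002778

0.0002778


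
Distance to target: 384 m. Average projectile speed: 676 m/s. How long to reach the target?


t = d/v = 384/676 = 0.568 s

0.568 s


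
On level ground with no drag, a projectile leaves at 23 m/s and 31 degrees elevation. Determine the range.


R = v0^2 * sin(2*theta) / g = 23^2 * sin(2*31°) / 9.81 = 47.61 m

47.61 m


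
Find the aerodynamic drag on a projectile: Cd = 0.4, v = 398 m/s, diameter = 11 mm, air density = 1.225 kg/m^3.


A = pi*(d/2)^2 = pi*(11/2000)^2 = 9.50332e-05 m^2
Fd = 0.5*Cd*rho*A*v^2 = 0.5*0.4*1.225*9.50332e-05*398^2 = 3.688 N

3.688 N


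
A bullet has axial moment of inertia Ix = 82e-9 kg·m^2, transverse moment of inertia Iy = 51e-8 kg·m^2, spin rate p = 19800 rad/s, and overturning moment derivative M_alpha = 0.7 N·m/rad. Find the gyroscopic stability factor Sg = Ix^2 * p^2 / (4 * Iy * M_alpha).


Sg = Ix^2 * p^2 / (4 * Iy * M_alpha) = (82e-9)^2 * 19800^2 / (4 * 51e-8 * 0.7) = 1.846

1.846


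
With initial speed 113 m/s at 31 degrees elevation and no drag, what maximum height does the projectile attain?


H = (v0*sin(theta))^2 / (2g) = (113*sin(31°))^2 / (2*9.81) = 172.6 m

172.6 m


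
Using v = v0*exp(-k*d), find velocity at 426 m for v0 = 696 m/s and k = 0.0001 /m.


v = v0*exp(-k*d) = 696*exp(-0.0001*426) = 667 m/s

667 m/s


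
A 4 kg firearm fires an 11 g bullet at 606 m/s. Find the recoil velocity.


v_recoil = m_p * v_p / m_gun = 0.011 * 606 / 4 = 1.666 m/s

1.666 m/s


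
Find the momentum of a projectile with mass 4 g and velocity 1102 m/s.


p = m*v = 0.004*1102 = 4.408 kg·m/s

4.408 kg·m/s


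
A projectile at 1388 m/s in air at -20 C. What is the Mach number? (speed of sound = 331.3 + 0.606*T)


a = 331.3 + 0.606*(-20) = 319.18 m/s
M = v/a = 1388/319.18 = 4.349

4.349


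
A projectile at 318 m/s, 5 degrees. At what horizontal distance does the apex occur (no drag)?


R = v0^2*sin(2*theta)/g = 318^2*sin(2*5°)/9.81 = 1790.01 m
apex_dist = R/2 = 1790.01/2 = 895 m

895 m


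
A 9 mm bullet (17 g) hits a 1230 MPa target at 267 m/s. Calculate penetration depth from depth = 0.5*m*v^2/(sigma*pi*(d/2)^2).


A = pi*(d/2)^2 = pi*(9/2)^2 = 63.6173 mm^2
E = 0.5*m*v^2 = 0.5*0.017*267^2 = 605.957 J
depth = E/(sigma*A) = 605.957 J / (1230 MPa * 63.6173 mm^2) = 605.957/(1230 * 63.6173) m = 0.00774393 m ≈ 7.744 mm

7.744 mm


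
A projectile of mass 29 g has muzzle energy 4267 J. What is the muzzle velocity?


v = sqrt(2*E/m) = sqrt(2*4267/0.029) = 542.5 m/s

542.5 m/s


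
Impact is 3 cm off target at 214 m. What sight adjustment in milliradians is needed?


1 mrad subtends 1 cm per 10 m of range, so adj = error_cm / (dist_m / 10) = 3 / (214/10) = 0.1402 mrad

0.1402 mrad


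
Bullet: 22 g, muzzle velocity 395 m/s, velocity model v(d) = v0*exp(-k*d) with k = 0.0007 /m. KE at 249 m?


v = v0*exp(-k*d) = 395*exp(-0.0007*249) = 331.818 m/s
E = 0.5*m*v^2 = 0.5*0.022*331.818^2 = 1211 J

1211 J


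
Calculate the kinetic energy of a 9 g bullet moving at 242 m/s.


E = 0.5*m*v^2 = 0.5*0.009*242^2 = 263.5 J

263.5 J


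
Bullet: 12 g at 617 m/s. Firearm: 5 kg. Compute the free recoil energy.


v_r = m_p*v_p/m_gun = 0.012*617/5 = 1.4808 m/s, E_r = 0.5*m_gun*v_r^2 = 0.5*5*1.4808^2 = 5.482 J

5.482 J


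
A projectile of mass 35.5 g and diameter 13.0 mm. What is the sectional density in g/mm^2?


SD = m/d^2 = 35.5/13.0^2 = 0.2101 g/mm^2

0.2101 g/mm^2


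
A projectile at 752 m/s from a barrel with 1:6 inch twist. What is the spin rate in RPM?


twist_m = 6*0.0254 = 0.1524 m
spin = v/twist = 752/0.1524 = 4934.383 rev/s
RPM = spin*60 = 4934.383*60 ≈ 296063 RPM

296063 RPM


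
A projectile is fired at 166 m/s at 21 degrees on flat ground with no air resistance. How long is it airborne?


T = 2*v0*sin(theta)/g = 2*166*sin(21°)/9.81 = 12.13 s

12.13 s


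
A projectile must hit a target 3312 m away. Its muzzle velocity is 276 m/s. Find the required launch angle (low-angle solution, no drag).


sin(2*theta) = R*g/v0^2 = 3312*9.81/276^2 = 0.426522, theta = arcsin(0.426522)/2 = 12.62°

12.62 degrees


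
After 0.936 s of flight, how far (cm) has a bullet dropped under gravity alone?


drop = 0.5*g*t^2 = 0.5*9.81*0.936^2 = 4.29725 m ≈ 429.7 cm

429.7 cm


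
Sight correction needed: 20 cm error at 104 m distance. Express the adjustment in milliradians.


1 mrad subtends 1 cm per 10 m of range, so adj = error_cm / (dist_m / 10) = 20 / (104/10) = 1.923 mrad

1.923 mrad


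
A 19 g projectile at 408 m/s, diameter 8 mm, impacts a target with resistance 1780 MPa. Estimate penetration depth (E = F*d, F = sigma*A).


A = pi*(d/2)^2 = pi*(8/2)^2 = 50.2655 mm^2
E = 0.5*m*v^2 = 0.5*0.019*408^2 = 1581.41 J
depth = E/(sigma*A) = 1581.41 J / (1780 MPa * 50.2655 mm^2) = 1581.41/(1780 * 50.2655) m = 0.0176748 m ≈ 17.67 mm

17.67 mm


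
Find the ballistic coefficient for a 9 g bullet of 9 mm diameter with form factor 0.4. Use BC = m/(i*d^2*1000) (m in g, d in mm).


BC = m/(i*d^2*1000) = 9/(0.4 * 9^2 * 1000) = 0.0002778

0.0002778


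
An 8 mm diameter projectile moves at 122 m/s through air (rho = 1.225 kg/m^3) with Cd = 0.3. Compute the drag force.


A = pi*(d/2)^2 = pi*(8/2000)^2 = 5.02655e-05 m^2
Fd = 0.5*Cd*rho*A*v^2 = 0.5*0.3*1.225*5.02655e-05*122^2 = 0.1375 N

0.1375 N


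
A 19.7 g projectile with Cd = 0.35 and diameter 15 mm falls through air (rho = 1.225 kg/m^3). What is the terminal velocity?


A = pi*(d/2)^2 = pi*(15/2000)^2 = 1.76715e-04 m^2
vt = sqrt(2mg/(Cd*rho*A)) = sqrt(2*0.0197*9.81/(0.35 * 1.225 * 1.76715e-04)) = 71.42 m/s

71.42 m/s


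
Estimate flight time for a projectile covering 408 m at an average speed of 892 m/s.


t = d/v = 408/892 = 0.4574 s

0.4574 s


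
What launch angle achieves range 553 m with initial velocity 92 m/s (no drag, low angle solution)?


sin(2*theta) = R*g/v0^2 = 553*9.81/92^2 = 0.640942, theta = arcsin(0.640942)/2 = 19.93°

19.93 degrees


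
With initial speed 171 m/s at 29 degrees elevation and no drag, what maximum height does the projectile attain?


H = (v0*sin(theta))^2 / (2g) = (171*sin(29°))^2 / (2*9.81) = 350.3 m

350.3 m


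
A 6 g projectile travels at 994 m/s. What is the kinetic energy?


E = 0.5*m*v^2 = 0.5*0.006*994^2 = 2964 J

2964 J


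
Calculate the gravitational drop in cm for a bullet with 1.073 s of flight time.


drop = 0.5*g*t^2 = 0.5*9.81*1.073^2 = 5.64727 m ≈ 564.7 cm

564.7 cm


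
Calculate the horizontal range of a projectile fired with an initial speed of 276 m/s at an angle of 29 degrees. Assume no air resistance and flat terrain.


R = v0^2 * sin(2*theta) / g = 276^2 * sin(2*29°) / 9.81 = 6585 m

6585 m


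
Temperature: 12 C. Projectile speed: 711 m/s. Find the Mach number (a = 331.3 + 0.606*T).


a = 331.3 + 0.606*(12) = 338.572 m/s
M = v/a = 711/338.572 = 2.1

2.1


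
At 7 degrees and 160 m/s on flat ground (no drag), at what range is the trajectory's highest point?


R = v0^2*sin(2*theta)/g = 160^2*sin(2*7°)/9.81 = 631.315 m
apex_dist = R/2 = 631.315/2 = 315.7 m

315.7 m


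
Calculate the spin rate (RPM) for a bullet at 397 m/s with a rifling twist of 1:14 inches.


twist_m = 14*0.0254 = 0.3556 m
spin = v/twist = 397/0.3556 = 1116.423 rev/s
RPM = spin*60 = 1116.423*60 ≈ 66985 RPM

66985 RPM


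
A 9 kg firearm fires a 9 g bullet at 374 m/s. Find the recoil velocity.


v_recoil = m_p * v_p / m_gun = 0.009 * 374 / 9 = 0.374 m/s

0.374 m/s


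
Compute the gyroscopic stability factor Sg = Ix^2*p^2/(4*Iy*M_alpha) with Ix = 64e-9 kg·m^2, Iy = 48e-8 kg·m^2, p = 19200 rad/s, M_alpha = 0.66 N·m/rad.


Sg = Ix^2 * p^2 / (4 * Iy * M_alpha) = (64e-9)^2 * 19200^2 / (4 * 48e-8 * 0.66) = 1.192

1.192


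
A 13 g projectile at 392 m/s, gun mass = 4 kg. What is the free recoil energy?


v_r = m_p*v_p/m_gun = 0.013*392/4 = 1.274 m/s, E_r = 0.5*m_gun*v_r^2 = 0.5*4*1.274^2 = 3.246 J

3.246 J


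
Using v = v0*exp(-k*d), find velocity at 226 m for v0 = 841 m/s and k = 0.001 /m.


v = v0*exp(-k*d) = 841*exp(-0.001*226) = 670.9 m/s

670.9 m/s


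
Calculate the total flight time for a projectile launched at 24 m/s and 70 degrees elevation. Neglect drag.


T = 2*v0*sin(theta)/g = 2*24*sin(70°)/9.81 = 4.598 s

4.598 s


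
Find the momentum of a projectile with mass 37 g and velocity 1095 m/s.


p = m*v = 0.037*1095 = 40.52 kg·m/s

40.52 kg·m/s


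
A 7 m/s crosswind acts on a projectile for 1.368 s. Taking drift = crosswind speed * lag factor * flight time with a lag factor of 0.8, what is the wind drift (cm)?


drift = v_wind * lag * t = 7 * 0.8 * 1.368 = 7.6608 m ≈ 766.1 cm

766.1 cm


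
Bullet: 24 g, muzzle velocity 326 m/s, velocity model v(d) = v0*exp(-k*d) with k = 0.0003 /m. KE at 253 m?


v = v0*exp(-k*d) = 326*exp(-0.0003*253) = 302.172 m/s
E = 0.5*m*v^2 = 0.5*0.024*302.172^2 = 1096 J

1096 J


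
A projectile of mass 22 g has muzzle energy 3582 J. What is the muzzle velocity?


v = sqrt(2*E/m) = sqrt(2*3582/0.022) = 570.6 m/s

570.6 m/s


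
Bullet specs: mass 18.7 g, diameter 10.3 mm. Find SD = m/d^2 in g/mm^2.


SD = m/d^2 = 18.7/10.3^2 = 0.1763 g/mm^2

0.1763 g/mm^2


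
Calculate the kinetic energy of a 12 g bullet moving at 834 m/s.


E = 0.5*m*v^2 = 0.5*0.012*834^2 = 4173 J

4173 J


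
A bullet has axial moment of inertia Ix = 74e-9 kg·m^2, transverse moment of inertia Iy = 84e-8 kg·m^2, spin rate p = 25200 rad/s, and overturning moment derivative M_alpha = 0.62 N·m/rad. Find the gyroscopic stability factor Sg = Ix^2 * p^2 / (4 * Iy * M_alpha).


Sg = Ix^2 * p^2 / (4 * Iy * M_alpha) = (74e-9)^2 * 25200^2 / (4 * 84e-8 * 0.62) = 1.669

1.669


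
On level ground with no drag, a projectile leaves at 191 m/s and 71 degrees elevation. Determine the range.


R = v0^2 * sin(2*theta) / g = 191^2 * sin(2*71°) / 9.81 = 2289 m

2289 m


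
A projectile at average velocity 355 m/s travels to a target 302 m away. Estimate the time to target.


t = d/v = 302/355 = 0.8507 s

0.8507 s


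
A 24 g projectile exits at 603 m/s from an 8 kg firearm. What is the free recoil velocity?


v_recoil = m_p * v_p / m_gun = 0.024 * 603 / 8 = 1.809 m/s

1.809 m/s


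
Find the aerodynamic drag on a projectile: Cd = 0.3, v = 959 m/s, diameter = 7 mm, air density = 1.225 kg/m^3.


A = pi*(d/2)^2 = pi*(7/2000)^2 = 3.84845e-05 m^2
Fd = 0.5*Cd*rho*A*v^2 = 0.5*0.3*1.225*3.84845e-05*959^2 = 6.504 N

6.504 N


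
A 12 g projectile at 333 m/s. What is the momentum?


p = m*v = 0.012*333 = 3.996 kg·m/s

3.996 kg·m/s


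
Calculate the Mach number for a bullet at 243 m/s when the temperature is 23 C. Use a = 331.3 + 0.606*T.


a = 331.3 + 0.606*(23) = 345.238 m/s
M = v/a = 243/345.238 = 0.7039

0.7039


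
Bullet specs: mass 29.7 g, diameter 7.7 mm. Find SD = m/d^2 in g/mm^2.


SD = m/d^2 = 29.7/7.7^2 = 0.5009 g/mm^2

0.5009 g/mm^2


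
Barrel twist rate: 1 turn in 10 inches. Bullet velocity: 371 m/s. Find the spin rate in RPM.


twist_m = 10*0.0254 = 0.254 m
spin = v/twist = 371/0.254 = 1460.63 rev/s
RPM = spin*60 = 1460.63*60 ≈ 87638 RPM

87638 RPM


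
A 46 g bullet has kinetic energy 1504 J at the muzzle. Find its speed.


v = sqrt(2*E/m) = sqrt(2*1504/0.046) = 255.7 m/s

255.7 m/s


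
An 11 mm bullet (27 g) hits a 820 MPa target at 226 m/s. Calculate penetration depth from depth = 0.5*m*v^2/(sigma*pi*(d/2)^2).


A = pi*(d/2)^2 = pi*(11/2)^2 = 95.0332 mm^2
E = 0.5*m*v^2 = 0.5*0.027*226^2 = 689.526 J
depth = E/(sigma*A) = 689.526 J / (820 MPa * 95.0332 mm^2) = 689.526/(820 * 95.0332) m = 0.00884833 m ≈ 8.848 mm

8.848 mm


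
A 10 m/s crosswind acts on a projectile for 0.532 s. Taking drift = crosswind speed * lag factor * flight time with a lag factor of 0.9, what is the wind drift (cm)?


drift = v_wind * lag * t = 10 * 0.9 * 0.532 = 4.788 m ≈ 478.8 cm

478.8 cm


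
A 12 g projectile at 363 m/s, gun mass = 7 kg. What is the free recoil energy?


v_r = m_p*v_p/m_gun = 0.012*363/7 = 0.622286 m/s, E_r = 0.5*m_gun*v_r^2 = 0.5*7*0.622286^2 = 1.355 J

1.355 J


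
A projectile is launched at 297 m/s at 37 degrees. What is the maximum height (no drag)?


H = (v0*sin(theta))^2 / (2g) = (297*sin(37°))^2 / (2*9.81) = 1628 m

1628 m


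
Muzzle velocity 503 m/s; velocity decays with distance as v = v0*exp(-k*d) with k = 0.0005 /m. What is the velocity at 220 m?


v = v0*exp(-k*d) = 503*exp(-0.0005*220) = 450.6 m/s

450.6 m/s


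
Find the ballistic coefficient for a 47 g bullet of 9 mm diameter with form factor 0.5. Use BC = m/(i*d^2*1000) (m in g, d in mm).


BC = m/(i*d^2*1000) = 47/(0.5 * 9^2 * 1000) = 0.00116

0.00116


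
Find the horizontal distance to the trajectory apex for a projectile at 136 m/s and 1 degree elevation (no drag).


R = v0^2*sin(2*theta)/g = 136^2*sin(2*1°)/9.81 = 65.8003 m
apex_dist = R/2 = 65.8003/2 = 32.9 m

32.9 m


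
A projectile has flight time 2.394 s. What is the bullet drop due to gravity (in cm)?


drop = 0.5*g*t^2 = 0.5*9.81*2.394^2 = 28.1117 m ≈ 2811 cm

2811 cm
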